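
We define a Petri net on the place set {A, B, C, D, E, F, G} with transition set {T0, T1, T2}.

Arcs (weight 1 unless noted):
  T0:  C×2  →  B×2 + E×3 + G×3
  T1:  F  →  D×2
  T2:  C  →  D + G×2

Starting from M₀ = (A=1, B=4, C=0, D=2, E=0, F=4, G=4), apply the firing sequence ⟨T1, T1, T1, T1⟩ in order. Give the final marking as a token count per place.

(A=1, B=4, C=0, D=10, E=0, F=0, G=4)

step 1: fire T1:  (A=1, B=4, C=0, D=2, E=0, F=4, G=4) → (A=1, B=4, C=0, D=4, E=0, F=3, G=4)
step 2: fire T1:  (A=1, B=4, C=0, D=4, E=0, F=3, G=4) → (A=1, B=4, C=0, D=6, E=0, F=2, G=4)
step 3: fire T1:  (A=1, B=4, C=0, D=6, E=0, F=2, G=4) → (A=1, B=4, C=0, D=8, E=0, F=1, G=4)
step 4: fire T1:  (A=1, B=4, C=0, D=8, E=0, F=1, G=4) → (A=1, B=4, C=0, D=10, E=0, F=0, G=4)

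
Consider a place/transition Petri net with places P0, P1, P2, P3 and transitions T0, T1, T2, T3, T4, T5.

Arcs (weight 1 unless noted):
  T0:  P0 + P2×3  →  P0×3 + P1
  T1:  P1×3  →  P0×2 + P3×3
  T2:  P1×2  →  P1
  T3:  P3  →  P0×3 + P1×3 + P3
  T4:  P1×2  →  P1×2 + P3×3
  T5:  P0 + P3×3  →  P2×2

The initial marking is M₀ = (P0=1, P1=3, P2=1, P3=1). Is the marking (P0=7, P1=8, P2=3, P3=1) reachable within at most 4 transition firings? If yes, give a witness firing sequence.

depth 0: 1 marking
depth 1: 5 markings reached so far
depth 2: 15 markings reached so far
depth 3: 35 markings reached so far
depth 4: 72 markings reached so far
target is not among the 72 markings reachable within 4 steps

NO — not reachable within 4 firings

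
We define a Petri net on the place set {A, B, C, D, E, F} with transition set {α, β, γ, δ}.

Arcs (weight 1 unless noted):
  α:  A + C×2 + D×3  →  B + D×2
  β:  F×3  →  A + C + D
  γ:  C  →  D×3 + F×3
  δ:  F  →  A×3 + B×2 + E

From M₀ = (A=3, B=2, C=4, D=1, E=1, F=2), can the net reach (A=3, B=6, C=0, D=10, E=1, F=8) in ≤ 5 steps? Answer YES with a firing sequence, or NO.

depth 0: 1 marking
depth 1: 3 markings reached so far
depth 2: 8 markings reached so far
depth 3: 16 markings reached so far
depth 4: 29 markings reached so far
depth 5: 45 markings reached so far
target is not among the 45 markings reachable within 5 steps

NO — not reachable within 5 firings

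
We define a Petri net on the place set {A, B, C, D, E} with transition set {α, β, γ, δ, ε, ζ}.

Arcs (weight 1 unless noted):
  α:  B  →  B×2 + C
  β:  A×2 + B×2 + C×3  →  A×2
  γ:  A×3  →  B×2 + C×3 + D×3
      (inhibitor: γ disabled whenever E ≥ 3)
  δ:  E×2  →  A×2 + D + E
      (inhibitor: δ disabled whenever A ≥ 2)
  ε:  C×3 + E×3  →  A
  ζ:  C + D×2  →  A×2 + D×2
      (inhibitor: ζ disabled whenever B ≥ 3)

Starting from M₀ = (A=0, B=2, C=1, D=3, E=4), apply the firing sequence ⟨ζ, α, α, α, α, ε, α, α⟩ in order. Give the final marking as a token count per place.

step 1: fire ζ:  (A=0, B=2, C=1, D=3, E=4) → (A=2, B=2, C=0, D=3, E=4)
step 2: fire α:  (A=2, B=2, C=0, D=3, E=4) → (A=2, B=3, C=1, D=3, E=4)
step 3: fire α:  (A=2, B=3, C=1, D=3, E=4) → (A=2, B=4, C=2, D=3, E=4)
step 4: fire α:  (A=2, B=4, C=2, D=3, E=4) → (A=2, B=5, C=3, D=3, E=4)
step 5: fire α:  (A=2, B=5, C=3, D=3, E=4) → (A=2, B=6, C=4, D=3, E=4)
step 6: fire ε:  (A=2, B=6, C=4, D=3, E=4) → (A=3, B=6, C=1, D=3, E=1)
step 7: fire α:  (A=3, B=6, C=1, D=3, E=1) → (A=3, B=7, C=2, D=3, E=1)
step 8: fire α:  (A=3, B=7, C=2, D=3, E=1) → (A=3, B=8, C=3, D=3, E=1)

(A=3, B=8, C=3, D=3, E=1)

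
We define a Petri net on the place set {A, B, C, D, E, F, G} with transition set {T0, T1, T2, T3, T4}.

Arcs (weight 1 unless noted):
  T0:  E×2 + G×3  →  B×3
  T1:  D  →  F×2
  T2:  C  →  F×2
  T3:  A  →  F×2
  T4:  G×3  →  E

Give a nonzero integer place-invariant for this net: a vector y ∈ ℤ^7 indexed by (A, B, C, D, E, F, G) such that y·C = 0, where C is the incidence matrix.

y = (A:2, B:0, C:2, D:2, E:0, F:1, G:0)

Incidence matrix C (rows=places, cols=transitions):
       T0   T1   T2   T3   T4
    A   0    0    0   -1    0
    B   3    0    0    0    0
    C   0    0   -1    0    0
    D   0   -1    0    0    0
    E  -2    0    0    0    1
    F   0    2    2    2    0
    G  -3    0    0    0   -3

Candidate y = [2, 0, 2, 2, 0, 1, 0]; check y·C column-wise:
  col T0: 2·0 + 0·3 + 2·0 + 2·0 + 0·-2 + 1·0 + 0·-3 = 0
  col T1: 2·0 + 2·0 + 2·-1 + 1·2 = 0
  col T2: 2·0 + 2·-1 + 2·0 + 1·2 = 0
  col T3: 2·-1 + 2·0 + 2·0 + 1·2 = 0
  col T4: 2·0 + 2·0 + 2·0 + 0·1 + 1·0 + 0·-3 = 0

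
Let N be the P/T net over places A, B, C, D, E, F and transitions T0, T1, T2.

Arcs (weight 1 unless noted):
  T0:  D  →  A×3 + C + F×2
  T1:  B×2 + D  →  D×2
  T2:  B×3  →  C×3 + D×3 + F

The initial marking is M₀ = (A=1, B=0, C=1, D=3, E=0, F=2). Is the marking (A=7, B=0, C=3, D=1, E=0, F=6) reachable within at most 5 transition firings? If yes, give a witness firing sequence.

step 1: fire T0:  (A=1, B=0, C=1, D=3, E=0, F=2) → (A=4, B=0, C=2, D=2, E=0, F=4)
step 2: fire T0:  (A=4, B=0, C=2, D=2, E=0, F=4) → (A=7, B=0, C=3, D=1, E=0, F=6)

YES — reachable via ⟨T0, T0⟩ (2 firings)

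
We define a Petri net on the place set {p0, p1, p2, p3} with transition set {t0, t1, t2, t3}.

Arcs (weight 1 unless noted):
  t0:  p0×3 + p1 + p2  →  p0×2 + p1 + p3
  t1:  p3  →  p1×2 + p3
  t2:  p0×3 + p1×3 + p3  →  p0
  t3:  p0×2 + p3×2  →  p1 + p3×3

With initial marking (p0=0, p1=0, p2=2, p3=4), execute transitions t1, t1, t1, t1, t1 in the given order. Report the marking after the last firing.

step 1: fire t1:  (p0=0, p1=0, p2=2, p3=4) → (p0=0, p1=2, p2=2, p3=4)
step 2: fire t1:  (p0=0, p1=2, p2=2, p3=4) → (p0=0, p1=4, p2=2, p3=4)
step 3: fire t1:  (p0=0, p1=4, p2=2, p3=4) → (p0=0, p1=6, p2=2, p3=4)
step 4: fire t1:  (p0=0, p1=6, p2=2, p3=4) → (p0=0, p1=8, p2=2, p3=4)
step 5: fire t1:  (p0=0, p1=8, p2=2, p3=4) → (p0=0, p1=10, p2=2, p3=4)

(p0=0, p1=10, p2=2, p3=4)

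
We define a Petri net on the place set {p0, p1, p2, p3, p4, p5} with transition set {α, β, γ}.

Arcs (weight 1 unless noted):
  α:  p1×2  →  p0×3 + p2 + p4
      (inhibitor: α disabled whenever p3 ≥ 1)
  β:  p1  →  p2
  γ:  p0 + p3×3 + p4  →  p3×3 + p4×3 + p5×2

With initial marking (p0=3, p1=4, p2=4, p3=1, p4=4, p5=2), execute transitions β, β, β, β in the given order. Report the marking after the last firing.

(p0=3, p1=0, p2=8, p3=1, p4=4, p5=2)

step 1: fire β:  (p0=3, p1=4, p2=4, p3=1, p4=4, p5=2) → (p0=3, p1=3, p2=5, p3=1, p4=4, p5=2)
step 2: fire β:  (p0=3, p1=3, p2=5, p3=1, p4=4, p5=2) → (p0=3, p1=2, p2=6, p3=1, p4=4, p5=2)
step 3: fire β:  (p0=3, p1=2, p2=6, p3=1, p4=4, p5=2) → (p0=3, p1=1, p2=7, p3=1, p4=4, p5=2)
step 4: fire β:  (p0=3, p1=1, p2=7, p3=1, p4=4, p5=2) → (p0=3, p1=0, p2=8, p3=1, p4=4, p5=2)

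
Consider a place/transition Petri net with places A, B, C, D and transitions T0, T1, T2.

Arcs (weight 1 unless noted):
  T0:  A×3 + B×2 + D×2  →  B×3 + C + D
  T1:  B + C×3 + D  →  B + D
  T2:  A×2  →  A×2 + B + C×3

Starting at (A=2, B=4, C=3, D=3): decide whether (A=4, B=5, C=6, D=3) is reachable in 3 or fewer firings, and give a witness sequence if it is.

depth 0: 1 marking
depth 1: 3 markings reached so far
depth 2: 5 markings reached so far
depth 3: 8 markings reached so far
target is not among the 8 markings reachable within 3 steps

NO — not reachable within 3 firings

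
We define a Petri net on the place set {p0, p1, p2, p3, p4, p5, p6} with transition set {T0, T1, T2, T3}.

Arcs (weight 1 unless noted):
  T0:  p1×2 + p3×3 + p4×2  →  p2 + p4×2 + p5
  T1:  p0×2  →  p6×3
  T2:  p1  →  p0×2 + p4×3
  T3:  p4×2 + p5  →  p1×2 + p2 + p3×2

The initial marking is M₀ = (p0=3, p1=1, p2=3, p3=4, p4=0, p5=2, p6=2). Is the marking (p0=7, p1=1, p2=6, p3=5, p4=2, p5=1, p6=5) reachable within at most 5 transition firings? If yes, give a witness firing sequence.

NO — not reachable within 5 firings

depth 0: 1 marking
depth 1: 3 markings reached so far
depth 2: 5 markings reached so far
depth 3: 8 markings reached so far
depth 4: 12 markings reached so far
depth 5: 17 markings reached so far
target is not among the 17 markings reachable within 5 steps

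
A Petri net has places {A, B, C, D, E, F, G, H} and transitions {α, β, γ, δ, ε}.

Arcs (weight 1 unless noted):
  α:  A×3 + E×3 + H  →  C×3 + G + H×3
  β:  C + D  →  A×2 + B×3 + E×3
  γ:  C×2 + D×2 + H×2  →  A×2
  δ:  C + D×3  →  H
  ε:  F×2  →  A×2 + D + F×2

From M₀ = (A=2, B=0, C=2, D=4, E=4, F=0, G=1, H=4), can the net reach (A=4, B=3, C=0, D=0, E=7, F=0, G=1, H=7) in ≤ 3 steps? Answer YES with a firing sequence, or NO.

NO — not reachable within 3 firings

depth 0: 1 marking
depth 1: 4 markings reached so far
depth 2: 8 markings reached so far
depth 3: 12 markings reached so far
target is not among the 12 markings reachable within 3 steps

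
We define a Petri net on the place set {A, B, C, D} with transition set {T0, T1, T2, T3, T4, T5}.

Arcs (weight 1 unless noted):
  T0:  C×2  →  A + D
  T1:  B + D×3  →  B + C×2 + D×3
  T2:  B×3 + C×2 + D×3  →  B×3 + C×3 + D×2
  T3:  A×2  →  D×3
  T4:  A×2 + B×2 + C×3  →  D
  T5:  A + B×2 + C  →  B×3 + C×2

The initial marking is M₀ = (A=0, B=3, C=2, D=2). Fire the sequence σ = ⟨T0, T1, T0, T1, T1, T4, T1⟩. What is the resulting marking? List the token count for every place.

step 1: fire T0:  (A=0, B=3, C=2, D=2) → (A=1, B=3, C=0, D=3)
step 2: fire T1:  (A=1, B=3, C=0, D=3) → (A=1, B=3, C=2, D=3)
step 3: fire T0:  (A=1, B=3, C=2, D=3) → (A=2, B=3, C=0, D=4)
step 4: fire T1:  (A=2, B=3, C=0, D=4) → (A=2, B=3, C=2, D=4)
step 5: fire T1:  (A=2, B=3, C=2, D=4) → (A=2, B=3, C=4, D=4)
step 6: fire T4:  (A=2, B=3, C=4, D=4) → (A=0, B=1, C=1, D=5)
step 7: fire T1:  (A=0, B=1, C=1, D=5) → (A=0, B=1, C=3, D=5)

(A=0, B=1, C=3, D=5)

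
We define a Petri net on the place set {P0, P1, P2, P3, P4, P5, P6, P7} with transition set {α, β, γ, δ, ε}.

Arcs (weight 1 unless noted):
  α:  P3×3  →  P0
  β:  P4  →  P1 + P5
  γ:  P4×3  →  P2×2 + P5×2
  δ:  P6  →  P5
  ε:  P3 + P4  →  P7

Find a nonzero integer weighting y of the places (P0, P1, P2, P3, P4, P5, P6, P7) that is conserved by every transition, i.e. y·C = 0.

Incidence matrix C (rows=places, cols=transitions):
        α    β    γ    δ    ε
   P0   1    0    0    0    0
   P1   0    1    0    0    0
   P2   0    0    2    0    0
   P3  -3    0    0    0   -1
   P4   0   -1   -3    0   -1
   P5   0    1    2    1    0
   P6   0    0    0   -1    0
   P7   0    0    0    0    1

Candidate y = [6, -2, -3, 2, -2, 0, 0, 0]; check y·C column-wise:
  col α: 6·1 + -2·0 + -3·0 + 2·-3 + -2·0 = 0
  col β: 6·0 + -2·1 + -3·0 + 2·0 + -2·-1 + 0·1 = 0
  col γ: 6·0 + -2·0 + -3·2 + 2·0 + -2·-3 + 0·2 = 0
  col δ: 6·0 + -2·0 + -3·0 + 2·0 + -2·0 + 0·1 + 0·-1 = 0
  col ε: 6·0 + -2·0 + -3·0 + 2·-1 + -2·-1 + 0·1 = 0

y = (P0:6, P1:-2, P2:-3, P3:2, P4:-2, P5:0, P6:0, P7:0)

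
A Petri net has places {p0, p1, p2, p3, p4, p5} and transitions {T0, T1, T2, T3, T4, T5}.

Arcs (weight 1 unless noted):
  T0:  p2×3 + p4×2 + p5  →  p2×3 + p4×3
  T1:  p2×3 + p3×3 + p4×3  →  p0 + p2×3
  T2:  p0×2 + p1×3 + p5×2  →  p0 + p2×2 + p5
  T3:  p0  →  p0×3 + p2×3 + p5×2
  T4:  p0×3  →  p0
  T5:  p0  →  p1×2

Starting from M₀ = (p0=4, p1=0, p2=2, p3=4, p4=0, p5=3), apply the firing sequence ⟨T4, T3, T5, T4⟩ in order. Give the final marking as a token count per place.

(p0=1, p1=2, p2=5, p3=4, p4=0, p5=5)

step 1: fire T4:  (p0=4, p1=0, p2=2, p3=4, p4=0, p5=3) → (p0=2, p1=0, p2=2, p3=4, p4=0, p5=3)
step 2: fire T3:  (p0=2, p1=0, p2=2, p3=4, p4=0, p5=3) → (p0=4, p1=0, p2=5, p3=4, p4=0, p5=5)
step 3: fire T5:  (p0=4, p1=0, p2=5, p3=4, p4=0, p5=5) → (p0=3, p1=2, p2=5, p3=4, p4=0, p5=5)
step 4: fire T4:  (p0=3, p1=2, p2=5, p3=4, p4=0, p5=5) → (p0=1, p1=2, p2=5, p3=4, p4=0, p5=5)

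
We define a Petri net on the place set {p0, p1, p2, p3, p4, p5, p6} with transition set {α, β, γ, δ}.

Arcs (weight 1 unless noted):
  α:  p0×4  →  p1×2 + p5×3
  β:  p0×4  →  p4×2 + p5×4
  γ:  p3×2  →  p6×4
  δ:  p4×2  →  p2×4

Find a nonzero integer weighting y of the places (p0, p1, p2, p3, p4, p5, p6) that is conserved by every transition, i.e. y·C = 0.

y = (p0:1, p1:2, p2:1, p3:0, p4:2, p5:0, p6:0)

Incidence matrix C (rows=places, cols=transitions):
        α    β    γ    δ
   p0  -4   -4    0    0
   p1   2    0    0    0
   p2   0    0    0    4
   p3   0    0   -2    0
   p4   0    2    0   -2
   p5   3    4    0    0
   p6   0    0    4    0

Candidate y = [1, 2, 1, 0, 2, 0, 0]; check y·C column-wise:
  col α: 1·-4 + 2·2 + 1·0 + 2·0 + 0·3 = 0
  col β: 1·-4 + 2·0 + 1·0 + 2·2 + 0·4 = 0
  col γ: 1·0 + 2·0 + 1·0 + 0·-2 + 2·0 + 0·4 = 0
  col δ: 1·0 + 2·0 + 1·4 + 2·-2 = 0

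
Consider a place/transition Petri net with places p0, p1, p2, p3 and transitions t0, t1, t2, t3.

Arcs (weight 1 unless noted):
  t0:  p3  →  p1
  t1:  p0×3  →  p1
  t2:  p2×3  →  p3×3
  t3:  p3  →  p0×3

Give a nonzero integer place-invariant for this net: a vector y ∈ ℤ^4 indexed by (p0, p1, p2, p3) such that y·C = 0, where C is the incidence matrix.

y = (p0:1, p1:3, p2:3, p3:3)

Incidence matrix C (rows=places, cols=transitions):
       t0   t1   t2   t3
   p0   0   -3    0    3
   p1   1    1    0    0
   p2   0    0   -3    0
   p3  -1    0    3   -1

Candidate y = [1, 3, 3, 3]; check y·C column-wise:
  col t0: 1·0 + 3·1 + 3·0 + 3·-1 = 0
  col t1: 1·-3 + 3·1 + 3·0 + 3·0 = 0
  col t2: 1·0 + 3·0 + 3·-3 + 3·3 = 0
  col t3: 1·3 + 3·0 + 3·0 + 3·-1 = 0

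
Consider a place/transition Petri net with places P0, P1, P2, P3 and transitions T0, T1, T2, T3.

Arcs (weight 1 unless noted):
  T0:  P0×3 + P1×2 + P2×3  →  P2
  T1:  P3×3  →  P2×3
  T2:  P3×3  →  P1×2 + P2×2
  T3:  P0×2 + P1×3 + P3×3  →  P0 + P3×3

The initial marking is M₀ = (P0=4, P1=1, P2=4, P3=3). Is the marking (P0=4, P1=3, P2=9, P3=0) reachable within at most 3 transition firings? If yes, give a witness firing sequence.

NO — not reachable within 3 firings

depth 0: 1 marking
depth 1: 3 markings reached so far
depth 2: 4 markings reached so far
depth 3: 4 markings reached so far
(frontier empty at depth 3; search complete)
target is not among the 4 markings reachable within 3 steps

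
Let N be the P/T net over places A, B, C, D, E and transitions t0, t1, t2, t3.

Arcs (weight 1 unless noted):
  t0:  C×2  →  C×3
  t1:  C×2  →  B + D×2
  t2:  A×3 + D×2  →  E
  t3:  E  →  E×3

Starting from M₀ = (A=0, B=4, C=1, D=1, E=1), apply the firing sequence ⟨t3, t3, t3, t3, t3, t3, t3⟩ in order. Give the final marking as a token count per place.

step 1: fire t3:  (A=0, B=4, C=1, D=1, E=1) → (A=0, B=4, C=1, D=1, E=3)
step 2: fire t3:  (A=0, B=4, C=1, D=1, E=3) → (A=0, B=4, C=1, D=1, E=5)
step 3: fire t3:  (A=0, B=4, C=1, D=1, E=5) → (A=0, B=4, C=1, D=1, E=7)
step 4: fire t3:  (A=0, B=4, C=1, D=1, E=7) → (A=0, B=4, C=1, D=1, E=9)
step 5: fire t3:  (A=0, B=4, C=1, D=1, E=9) → (A=0, B=4, C=1, D=1, E=11)
step 6: fire t3:  (A=0, B=4, C=1, D=1, E=11) → (A=0, B=4, C=1, D=1, E=13)
step 7: fire t3:  (A=0, B=4, C=1, D=1, E=13) → (A=0, B=4, C=1, D=1, E=15)

(A=0, B=4, C=1, D=1, E=15)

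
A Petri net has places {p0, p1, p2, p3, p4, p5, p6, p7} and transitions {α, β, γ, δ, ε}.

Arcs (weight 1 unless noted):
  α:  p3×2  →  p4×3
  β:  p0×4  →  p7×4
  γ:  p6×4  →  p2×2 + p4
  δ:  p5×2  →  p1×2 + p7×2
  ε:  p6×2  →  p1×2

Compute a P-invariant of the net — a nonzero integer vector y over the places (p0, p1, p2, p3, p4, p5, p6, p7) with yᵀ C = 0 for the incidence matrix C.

y = (p0:0, p1:0, p2:1, p3:-3, p4:-2, p5:0, p6:0, p7:0)

Incidence matrix C (rows=places, cols=transitions):
        α    β    γ    δ    ε
   p0   0   -4    0    0    0
   p1   0    0    0    2    2
   p2   0    0    2    0    0
   p3  -2    0    0    0    0
   p4   3    0    1    0    0
   p5   0    0    0   -2    0
   p6   0    0   -4    0   -2
   p7   0    4    0    2    0

Candidate y = [0, 0, 1, -3, -2, 0, 0, 0]; check y·C column-wise:
  col α: 1·0 + -3·-2 + -2·3 = 0
  col β: 0·-4 + 1·0 + -3·0 + -2·0 + 0·4 = 0
  col γ: 1·2 + -3·0 + -2·1 + 0·-4 = 0
  col δ: 0·2 + 1·0 + -3·0 + -2·0 + 0·-2 + 0·2 = 0
  col ε: 0·2 + 1·0 + -3·0 + -2·0 + 0·-2 = 0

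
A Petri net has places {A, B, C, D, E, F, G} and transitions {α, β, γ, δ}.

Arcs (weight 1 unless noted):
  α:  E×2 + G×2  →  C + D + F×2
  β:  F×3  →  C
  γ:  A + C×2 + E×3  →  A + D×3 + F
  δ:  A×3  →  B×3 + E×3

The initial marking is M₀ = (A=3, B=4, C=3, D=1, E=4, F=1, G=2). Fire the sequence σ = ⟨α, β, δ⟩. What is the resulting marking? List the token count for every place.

(A=0, B=7, C=5, D=2, E=5, F=0, G=0)

step 1: fire α:  (A=3, B=4, C=3, D=1, E=4, F=1, G=2) → (A=3, B=4, C=4, D=2, E=2, F=3, G=0)
step 2: fire β:  (A=3, B=4, C=4, D=2, E=2, F=3, G=0) → (A=3, B=4, C=5, D=2, E=2, F=0, G=0)
step 3: fire δ:  (A=3, B=4, C=5, D=2, E=2, F=0, G=0) → (A=0, B=7, C=5, D=2, E=5, F=0, G=0)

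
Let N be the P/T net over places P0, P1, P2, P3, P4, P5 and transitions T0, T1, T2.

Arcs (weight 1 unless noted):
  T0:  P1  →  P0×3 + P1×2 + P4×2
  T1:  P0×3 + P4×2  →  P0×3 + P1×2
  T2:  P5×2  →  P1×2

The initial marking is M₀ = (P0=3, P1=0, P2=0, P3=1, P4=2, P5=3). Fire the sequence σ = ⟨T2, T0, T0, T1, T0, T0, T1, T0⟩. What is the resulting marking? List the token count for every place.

step 1: fire T2:  (P0=3, P1=0, P2=0, P3=1, P4=2, P5=3) → (P0=3, P1=2, P2=0, P3=1, P4=2, P5=1)
step 2: fire T0:  (P0=3, P1=2, P2=0, P3=1, P4=2, P5=1) → (P0=6, P1=3, P2=0, P3=1, P4=4, P5=1)
step 3: fire T0:  (P0=6, P1=3, P2=0, P3=1, P4=4, P5=1) → (P0=9, P1=4, P2=0, P3=1, P4=6, P5=1)
step 4: fire T1:  (P0=9, P1=4, P2=0, P3=1, P4=6, P5=1) → (P0=9, P1=6, P2=0, P3=1, P4=4, P5=1)
step 5: fire T0:  (P0=9, P1=6, P2=0, P3=1, P4=4, P5=1) → (P0=12, P1=7, P2=0, P3=1, P4=6, P5=1)
step 6: fire T0:  (P0=12, P1=7, P2=0, P3=1, P4=6, P5=1) → (P0=15, P1=8, P2=0, P3=1, P4=8, P5=1)
step 7: fire T1:  (P0=15, P1=8, P2=0, P3=1, P4=8, P5=1) → (P0=15, P1=10, P2=0, P3=1, P4=6, P5=1)
step 8: fire T0:  (P0=15, P1=10, P2=0, P3=1, P4=6, P5=1) → (P0=18, P1=11, P2=0, P3=1, P4=8, P5=1)

(P0=18, P1=11, P2=0, P3=1, P4=8, P5=1)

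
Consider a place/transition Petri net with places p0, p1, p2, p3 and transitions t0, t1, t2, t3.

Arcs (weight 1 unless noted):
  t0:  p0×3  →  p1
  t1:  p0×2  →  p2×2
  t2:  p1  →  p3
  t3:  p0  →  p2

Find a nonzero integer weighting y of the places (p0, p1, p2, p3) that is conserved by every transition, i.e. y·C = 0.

Incidence matrix C (rows=places, cols=transitions):
       t0   t1   t2   t3
   p0  -3   -2    0   -1
   p1   1    0   -1    0
   p2   0    2    0    1
   p3   0    0    1    0

Candidate y = [1, 3, 1, 3]; check y·C column-wise:
  col t0: 1·-3 + 3·1 + 1·0 + 3·0 = 0
  col t1: 1·-2 + 3·0 + 1·2 + 3·0 = 0
  col t2: 1·0 + 3·-1 + 1·0 + 3·1 = 0
  col t3: 1·-1 + 3·0 + 1·1 + 3·0 = 0

y = (p0:1, p1:3, p2:1, p3:3)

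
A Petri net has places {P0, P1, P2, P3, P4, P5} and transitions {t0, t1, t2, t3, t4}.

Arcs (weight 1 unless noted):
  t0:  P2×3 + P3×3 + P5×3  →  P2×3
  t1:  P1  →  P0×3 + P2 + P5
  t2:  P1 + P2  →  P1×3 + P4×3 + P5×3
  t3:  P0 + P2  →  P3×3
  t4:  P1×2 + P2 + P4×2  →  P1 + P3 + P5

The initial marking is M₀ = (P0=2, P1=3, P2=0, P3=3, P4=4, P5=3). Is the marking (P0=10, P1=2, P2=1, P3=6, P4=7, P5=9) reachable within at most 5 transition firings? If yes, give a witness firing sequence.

YES — reachable via ⟨t1, t1, t2, t1, t3⟩ (5 firings)

step 1: fire t1:  (P0=2, P1=3, P2=0, P3=3, P4=4, P5=3) → (P0=5, P1=2, P2=1, P3=3, P4=4, P5=4)
step 2: fire t1:  (P0=5, P1=2, P2=1, P3=3, P4=4, P5=4) → (P0=8, P1=1, P2=2, P3=3, P4=4, P5=5)
step 3: fire t2:  (P0=8, P1=1, P2=2, P3=3, P4=4, P5=5) → (P0=8, P1=3, P2=1, P3=3, P4=7, P5=8)
step 4: fire t1:  (P0=8, P1=3, P2=1, P3=3, P4=7, P5=8) → (P0=11, P1=2, P2=2, P3=3, P4=7, P5=9)
step 5: fire t3:  (P0=11, P1=2, P2=2, P3=3, P4=7, P5=9) → (P0=10, P1=2, P2=1, P3=6, P4=7, P5=9)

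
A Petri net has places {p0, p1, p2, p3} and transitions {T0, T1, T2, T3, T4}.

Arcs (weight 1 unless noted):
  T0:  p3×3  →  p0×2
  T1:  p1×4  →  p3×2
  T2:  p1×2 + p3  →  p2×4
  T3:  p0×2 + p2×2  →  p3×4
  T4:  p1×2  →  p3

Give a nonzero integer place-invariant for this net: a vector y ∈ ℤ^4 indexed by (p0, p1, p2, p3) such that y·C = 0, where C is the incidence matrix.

Incidence matrix C (rows=places, cols=transitions):
       T0   T1   T2   T3   T4
   p0   2    0    0   -2    0
   p1   0   -4   -2    0   -2
   p2   0    0    4   -2    0
   p3  -3    2   -1    4    1

Candidate y = [3, 1, 1, 2]; check y·C column-wise:
  col T0: 3·2 + 1·0 + 1·0 + 2·-3 = 0
  col T1: 3·0 + 1·-4 + 1·0 + 2·2 = 0
  col T2: 3·0 + 1·-2 + 1·4 + 2·-1 = 0
  col T3: 3·-2 + 1·0 + 1·-2 + 2·4 = 0
  col T4: 3·0 + 1·-2 + 1·0 + 2·1 = 0

y = (p0:3, p1:1, p2:1, p3:2)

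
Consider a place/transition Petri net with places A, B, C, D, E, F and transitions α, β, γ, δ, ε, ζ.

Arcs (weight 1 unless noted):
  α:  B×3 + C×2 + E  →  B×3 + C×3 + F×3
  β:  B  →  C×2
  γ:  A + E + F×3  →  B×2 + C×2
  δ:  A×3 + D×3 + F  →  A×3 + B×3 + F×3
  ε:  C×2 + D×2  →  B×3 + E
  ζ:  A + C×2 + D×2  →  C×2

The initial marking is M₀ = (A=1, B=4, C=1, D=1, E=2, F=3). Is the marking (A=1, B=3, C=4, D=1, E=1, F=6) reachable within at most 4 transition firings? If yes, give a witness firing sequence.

YES — reachable via ⟨β, α⟩ (2 firings)

step 1: fire β:  (A=1, B=4, C=1, D=1, E=2, F=3) → (A=1, B=3, C=3, D=1, E=2, F=3)
step 2: fire α:  (A=1, B=3, C=3, D=1, E=2, F=3) → (A=1, B=3, C=4, D=1, E=1, F=6)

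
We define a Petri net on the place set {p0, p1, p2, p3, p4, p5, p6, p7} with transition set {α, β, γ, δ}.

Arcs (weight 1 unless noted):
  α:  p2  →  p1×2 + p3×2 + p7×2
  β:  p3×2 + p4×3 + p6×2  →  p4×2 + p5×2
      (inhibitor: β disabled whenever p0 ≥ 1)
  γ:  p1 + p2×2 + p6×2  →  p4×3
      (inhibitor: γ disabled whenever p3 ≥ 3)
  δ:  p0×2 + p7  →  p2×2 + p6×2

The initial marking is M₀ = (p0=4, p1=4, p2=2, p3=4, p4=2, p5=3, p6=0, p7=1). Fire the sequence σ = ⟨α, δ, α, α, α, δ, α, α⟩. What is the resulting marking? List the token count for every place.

(p0=0, p1=16, p2=0, p3=16, p4=2, p5=3, p6=4, p7=11)

step 1: fire α:  (p0=4, p1=4, p2=2, p3=4, p4=2, p5=3, p6=0, p7=1) → (p0=4, p1=6, p2=1, p3=6, p4=2, p5=3, p6=0, p7=3)
step 2: fire δ:  (p0=4, p1=6, p2=1, p3=6, p4=2, p5=3, p6=0, p7=3) → (p0=2, p1=6, p2=3, p3=6, p4=2, p5=3, p6=2, p7=2)
step 3: fire α:  (p0=2, p1=6, p2=3, p3=6, p4=2, p5=3, p6=2, p7=2) → (p0=2, p1=8, p2=2, p3=8, p4=2, p5=3, p6=2, p7=4)
step 4: fire α:  (p0=2, p1=8, p2=2, p3=8, p4=2, p5=3, p6=2, p7=4) → (p0=2, p1=10, p2=1, p3=10, p4=2, p5=3, p6=2, p7=6)
step 5: fire α:  (p0=2, p1=10, p2=1, p3=10, p4=2, p5=3, p6=2, p7=6) → (p0=2, p1=12, p2=0, p3=12, p4=2, p5=3, p6=2, p7=8)
step 6: fire δ:  (p0=2, p1=12, p2=0, p3=12, p4=2, p5=3, p6=2, p7=8) → (p0=0, p1=12, p2=2, p3=12, p4=2, p5=3, p6=4, p7=7)
step 7: fire α:  (p0=0, p1=12, p2=2, p3=12, p4=2, p5=3, p6=4, p7=7) → (p0=0, p1=14, p2=1, p3=14, p4=2, p5=3, p6=4, p7=9)
step 8: fire α:  (p0=0, p1=14, p2=1, p3=14, p4=2, p5=3, p6=4, p7=9) → (p0=0, p1=16, p2=0, p3=16, p4=2, p5=3, p6=4, p7=11)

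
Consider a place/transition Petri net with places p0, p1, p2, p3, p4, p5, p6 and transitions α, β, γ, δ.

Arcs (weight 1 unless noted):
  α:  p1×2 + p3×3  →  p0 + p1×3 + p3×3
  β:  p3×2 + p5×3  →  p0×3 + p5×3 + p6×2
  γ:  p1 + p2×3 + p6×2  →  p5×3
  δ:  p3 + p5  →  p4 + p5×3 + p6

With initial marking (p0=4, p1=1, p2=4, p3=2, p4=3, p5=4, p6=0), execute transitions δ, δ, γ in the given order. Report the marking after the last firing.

step 1: fire δ:  (p0=4, p1=1, p2=4, p3=2, p4=3, p5=4, p6=0) → (p0=4, p1=1, p2=4, p3=1, p4=4, p5=6, p6=1)
step 2: fire δ:  (p0=4, p1=1, p2=4, p3=1, p4=4, p5=6, p6=1) → (p0=4, p1=1, p2=4, p3=0, p4=5, p5=8, p6=2)
step 3: fire γ:  (p0=4, p1=1, p2=4, p3=0, p4=5, p5=8, p6=2) → (p0=4, p1=0, p2=1, p3=0, p4=5, p5=11, p6=0)

(p0=4, p1=0, p2=1, p3=0, p4=5, p5=11, p6=0)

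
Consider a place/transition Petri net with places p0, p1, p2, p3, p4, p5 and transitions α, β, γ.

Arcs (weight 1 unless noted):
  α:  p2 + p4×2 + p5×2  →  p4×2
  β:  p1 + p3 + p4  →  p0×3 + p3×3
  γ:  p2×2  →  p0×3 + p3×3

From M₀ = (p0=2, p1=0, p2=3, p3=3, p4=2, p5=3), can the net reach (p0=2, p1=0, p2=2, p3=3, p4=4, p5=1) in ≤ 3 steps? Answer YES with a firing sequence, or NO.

depth 0: 1 marking
depth 1: 3 markings reached so far
depth 2: 4 markings reached so far
depth 3: 4 markings reached so far
(frontier empty at depth 3; search complete)
target is not among the 4 markings reachable within 3 steps

NO — not reachable within 3 firings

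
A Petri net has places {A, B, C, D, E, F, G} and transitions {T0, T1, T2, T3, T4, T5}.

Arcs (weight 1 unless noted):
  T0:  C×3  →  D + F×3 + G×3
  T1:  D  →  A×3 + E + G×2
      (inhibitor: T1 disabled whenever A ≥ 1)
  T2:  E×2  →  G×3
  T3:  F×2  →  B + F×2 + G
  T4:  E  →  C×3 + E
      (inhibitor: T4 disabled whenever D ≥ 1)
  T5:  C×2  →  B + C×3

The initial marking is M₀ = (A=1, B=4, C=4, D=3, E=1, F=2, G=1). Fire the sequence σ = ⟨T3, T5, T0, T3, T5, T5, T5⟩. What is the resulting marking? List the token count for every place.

(A=1, B=10, C=5, D=4, E=1, F=5, G=6)

step 1: fire T3:  (A=1, B=4, C=4, D=3, E=1, F=2, G=1) → (A=1, B=5, C=4, D=3, E=1, F=2, G=2)
step 2: fire T5:  (A=1, B=5, C=4, D=3, E=1, F=2, G=2) → (A=1, B=6, C=5, D=3, E=1, F=2, G=2)
step 3: fire T0:  (A=1, B=6, C=5, D=3, E=1, F=2, G=2) → (A=1, B=6, C=2, D=4, E=1, F=5, G=5)
step 4: fire T3:  (A=1, B=6, C=2, D=4, E=1, F=5, G=5) → (A=1, B=7, C=2, D=4, E=1, F=5, G=6)
step 5: fire T5:  (A=1, B=7, C=2, D=4, E=1, F=5, G=6) → (A=1, B=8, C=3, D=4, E=1, F=5, G=6)
step 6: fire T5:  (A=1, B=8, C=3, D=4, E=1, F=5, G=6) → (A=1, B=9, C=4, D=4, E=1, F=5, G=6)
step 7: fire T5:  (A=1, B=9, C=4, D=4, E=1, F=5, G=6) → (A=1, B=10, C=5, D=4, E=1, F=5, G=6)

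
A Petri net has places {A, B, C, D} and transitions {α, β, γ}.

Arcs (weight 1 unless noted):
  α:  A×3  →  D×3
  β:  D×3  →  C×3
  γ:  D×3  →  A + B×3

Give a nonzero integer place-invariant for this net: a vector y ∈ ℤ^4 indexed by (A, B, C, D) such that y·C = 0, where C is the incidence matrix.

y = (A:3, B:2, C:3, D:3)

Incidence matrix C (rows=places, cols=transitions):
        α    β    γ
    A  -3    0    1
    B   0    0    3
    C   0    3    0
    D   3   -3   -3

Candidate y = [3, 2, 3, 3]; check y·C column-wise:
  col α: 3·-3 + 2·0 + 3·0 + 3·3 = 0
  col β: 3·0 + 2·0 + 3·3 + 3·-3 = 0
  col γ: 3·1 + 2·3 + 3·0 + 3·-3 = 0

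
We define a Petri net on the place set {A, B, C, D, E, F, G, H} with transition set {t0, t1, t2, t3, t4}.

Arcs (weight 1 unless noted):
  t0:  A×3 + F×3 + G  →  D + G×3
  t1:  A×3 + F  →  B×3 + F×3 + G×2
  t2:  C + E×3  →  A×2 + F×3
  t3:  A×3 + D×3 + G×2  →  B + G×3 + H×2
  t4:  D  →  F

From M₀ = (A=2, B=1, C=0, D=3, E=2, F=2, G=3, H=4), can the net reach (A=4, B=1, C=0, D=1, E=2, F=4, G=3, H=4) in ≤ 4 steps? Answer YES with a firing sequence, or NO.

NO — not reachable within 4 firings

depth 0: 1 marking
depth 1: 2 markings reached so far
depth 2: 3 markings reached so far
depth 3: 4 markings reached so far
depth 4: 4 markings reached so far
(frontier empty at depth 4; search complete)
target is not among the 4 markings reachable within 4 steps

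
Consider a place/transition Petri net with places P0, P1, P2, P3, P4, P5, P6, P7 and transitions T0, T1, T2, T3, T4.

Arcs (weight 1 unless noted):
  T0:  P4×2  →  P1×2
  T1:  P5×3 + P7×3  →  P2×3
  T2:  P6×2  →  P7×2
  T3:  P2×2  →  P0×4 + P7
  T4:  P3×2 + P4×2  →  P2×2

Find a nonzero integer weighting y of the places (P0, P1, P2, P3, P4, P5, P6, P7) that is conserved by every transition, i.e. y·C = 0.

Incidence matrix C (rows=places, cols=transitions):
       T0   T1   T2   T3   T4
   P0   0    0    0    4    0
   P1   2    0    0    0    0
   P2   0    3    0   -2    2
   P3   0    0    0    0   -2
   P4  -2    0    0    0   -2
   P5   0   -3    0    0    0
   P6   0    0   -2    0    0
   P7   0   -3    2    1    0

Candidate y = [0, 1, 0, -1, 1, 0, 0, 0]; check y·C column-wise:
  col T0: 1·2 + -1·0 + 1·-2 = 0
  col T1: 1·0 + 0·3 + -1·0 + 1·0 + 0·-3 + 0·-3 = 0
  col T2: 1·0 + -1·0 + 1·0 + 0·-2 + 0·2 = 0
  col T3: 0·4 + 1·0 + 0·-2 + -1·0 + 1·0 + 0·1 = 0
  col T4: 1·0 + 0·2 + -1·-2 + 1·-2 = 0

y = (P0:0, P1:1, P2:0, P3:-1, P4:1, P5:0, P6:0, P7:0)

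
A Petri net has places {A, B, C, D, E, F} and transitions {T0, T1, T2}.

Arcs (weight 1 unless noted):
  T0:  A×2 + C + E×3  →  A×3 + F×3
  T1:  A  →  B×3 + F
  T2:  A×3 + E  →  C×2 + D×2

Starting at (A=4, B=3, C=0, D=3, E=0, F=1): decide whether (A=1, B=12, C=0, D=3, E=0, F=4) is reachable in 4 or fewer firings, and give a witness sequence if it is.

step 1: fire T1:  (A=4, B=3, C=0, D=3, E=0, F=1) → (A=3, B=6, C=0, D=3, E=0, F=2)
step 2: fire T1:  (A=3, B=6, C=0, D=3, E=0, F=2) → (A=2, B=9, C=0, D=3, E=0, F=3)
step 3: fire T1:  (A=2, B=9, C=0, D=3, E=0, F=3) → (A=1, B=12, C=0, D=3, E=0, F=4)

YES — reachable via ⟨T1, T1, T1⟩ (3 firings)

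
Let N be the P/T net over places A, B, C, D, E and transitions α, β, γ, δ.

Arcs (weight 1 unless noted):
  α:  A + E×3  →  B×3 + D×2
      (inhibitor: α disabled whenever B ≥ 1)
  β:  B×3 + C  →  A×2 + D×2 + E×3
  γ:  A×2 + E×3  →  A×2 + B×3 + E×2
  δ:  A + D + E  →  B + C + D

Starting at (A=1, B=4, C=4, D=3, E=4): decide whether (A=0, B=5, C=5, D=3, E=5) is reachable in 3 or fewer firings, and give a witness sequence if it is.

depth 0: 1 marking
depth 1: 3 markings reached so far
depth 2: 5 markings reached so far
depth 3: 9 markings reached so far
target is not among the 9 markings reachable within 3 steps

NO — not reachable within 3 firings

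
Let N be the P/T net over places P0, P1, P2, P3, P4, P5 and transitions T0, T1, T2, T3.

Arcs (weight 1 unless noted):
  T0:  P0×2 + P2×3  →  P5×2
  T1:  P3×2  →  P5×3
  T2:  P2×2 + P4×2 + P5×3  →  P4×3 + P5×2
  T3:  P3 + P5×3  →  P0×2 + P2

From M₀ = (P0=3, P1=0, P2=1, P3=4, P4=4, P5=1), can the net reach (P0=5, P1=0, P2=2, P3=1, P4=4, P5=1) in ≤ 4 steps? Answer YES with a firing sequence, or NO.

step 1: fire T1:  (P0=3, P1=0, P2=1, P3=4, P4=4, P5=1) → (P0=3, P1=0, P2=1, P3=2, P4=4, P5=4)
step 2: fire T3:  (P0=3, P1=0, P2=1, P3=2, P4=4, P5=4) → (P0=5, P1=0, P2=2, P3=1, P4=4, P5=1)

YES — reachable via ⟨T1, T3⟩ (2 firings)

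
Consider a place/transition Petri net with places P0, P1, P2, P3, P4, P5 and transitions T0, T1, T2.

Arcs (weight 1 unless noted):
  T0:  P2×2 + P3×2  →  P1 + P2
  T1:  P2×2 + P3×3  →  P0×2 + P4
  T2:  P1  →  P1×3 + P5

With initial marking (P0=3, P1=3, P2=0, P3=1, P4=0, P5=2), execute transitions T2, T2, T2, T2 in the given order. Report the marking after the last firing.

(P0=3, P1=11, P2=0, P3=1, P4=0, P5=6)

step 1: fire T2:  (P0=3, P1=3, P2=0, P3=1, P4=0, P5=2) → (P0=3, P1=5, P2=0, P3=1, P4=0, P5=3)
step 2: fire T2:  (P0=3, P1=5, P2=0, P3=1, P4=0, P5=3) → (P0=3, P1=7, P2=0, P3=1, P4=0, P5=4)
step 3: fire T2:  (P0=3, P1=7, P2=0, P3=1, P4=0, P5=4) → (P0=3, P1=9, P2=0, P3=1, P4=0, P5=5)
step 4: fire T2:  (P0=3, P1=9, P2=0, P3=1, P4=0, P5=5) → (P0=3, P1=11, P2=0, P3=1, P4=0, P5=6)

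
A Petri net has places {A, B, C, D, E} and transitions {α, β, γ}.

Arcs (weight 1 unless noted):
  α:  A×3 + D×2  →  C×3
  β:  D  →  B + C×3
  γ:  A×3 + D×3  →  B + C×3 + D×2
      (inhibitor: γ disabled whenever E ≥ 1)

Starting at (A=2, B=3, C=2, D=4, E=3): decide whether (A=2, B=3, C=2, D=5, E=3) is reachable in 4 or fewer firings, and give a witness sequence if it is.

NO — not reachable within 4 firings

depth 0: 1 marking
depth 1: 2 markings reached so far
depth 2: 3 markings reached so far
depth 3: 4 markings reached so far
depth 4: 5 markings reached so far
target is not among the 5 markings reachable within 4 steps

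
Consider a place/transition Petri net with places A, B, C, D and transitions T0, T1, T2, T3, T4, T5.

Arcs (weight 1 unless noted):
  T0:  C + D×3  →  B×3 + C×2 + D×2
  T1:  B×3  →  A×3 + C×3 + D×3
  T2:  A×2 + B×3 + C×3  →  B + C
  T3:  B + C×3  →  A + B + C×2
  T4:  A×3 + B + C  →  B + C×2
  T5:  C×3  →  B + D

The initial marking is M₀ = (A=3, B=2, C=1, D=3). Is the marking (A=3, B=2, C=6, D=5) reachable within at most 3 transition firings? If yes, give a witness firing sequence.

step 1: fire T0:  (A=3, B=2, C=1, D=3) → (A=3, B=5, C=2, D=2)
step 2: fire T1:  (A=3, B=5, C=2, D=2) → (A=6, B=2, C=5, D=5)
step 3: fire T4:  (A=6, B=2, C=5, D=5) → (A=3, B=2, C=6, D=5)

YES — reachable via ⟨T0, T1, T4⟩ (3 firings)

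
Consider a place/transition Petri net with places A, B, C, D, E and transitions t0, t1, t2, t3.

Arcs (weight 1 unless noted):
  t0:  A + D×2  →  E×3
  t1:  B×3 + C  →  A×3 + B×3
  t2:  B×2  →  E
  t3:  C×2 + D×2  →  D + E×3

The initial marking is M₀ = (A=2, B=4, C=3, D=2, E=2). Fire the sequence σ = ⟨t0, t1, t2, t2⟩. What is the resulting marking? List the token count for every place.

step 1: fire t0:  (A=2, B=4, C=3, D=2, E=2) → (A=1, B=4, C=3, D=0, E=5)
step 2: fire t1:  (A=1, B=4, C=3, D=0, E=5) → (A=4, B=4, C=2, D=0, E=5)
step 3: fire t2:  (A=4, B=4, C=2, D=0, E=5) → (A=4, B=2, C=2, D=0, E=6)
step 4: fire t2:  (A=4, B=2, C=2, D=0, E=6) → (A=4, B=0, C=2, D=0, E=7)

(A=4, B=0, C=2, D=0, E=7)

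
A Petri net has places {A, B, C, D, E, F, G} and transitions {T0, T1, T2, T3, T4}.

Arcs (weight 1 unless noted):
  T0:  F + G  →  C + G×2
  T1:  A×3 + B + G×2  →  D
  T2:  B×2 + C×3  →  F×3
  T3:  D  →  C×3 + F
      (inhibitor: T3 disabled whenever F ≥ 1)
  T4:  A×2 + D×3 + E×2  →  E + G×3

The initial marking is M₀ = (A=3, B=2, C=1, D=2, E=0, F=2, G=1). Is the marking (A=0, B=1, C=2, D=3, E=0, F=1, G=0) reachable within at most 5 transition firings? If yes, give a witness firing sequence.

step 1: fire T0:  (A=3, B=2, C=1, D=2, E=0, F=2, G=1) → (A=3, B=2, C=2, D=2, E=0, F=1, G=2)
step 2: fire T1:  (A=3, B=2, C=2, D=2, E=0, F=1, G=2) → (A=0, B=1, C=2, D=3, E=0, F=1, G=0)

YES — reachable via ⟨T0, T1⟩ (2 firings)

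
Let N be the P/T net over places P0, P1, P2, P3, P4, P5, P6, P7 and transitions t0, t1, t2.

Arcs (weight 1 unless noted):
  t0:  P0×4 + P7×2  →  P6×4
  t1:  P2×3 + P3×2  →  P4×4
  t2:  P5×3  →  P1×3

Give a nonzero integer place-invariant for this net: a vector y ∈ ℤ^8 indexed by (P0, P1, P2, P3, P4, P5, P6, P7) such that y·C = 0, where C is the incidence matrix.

Incidence matrix C (rows=places, cols=transitions):
       t0   t1   t2
   P0  -4    0    0
   P1   0    0    3
   P2   0   -3    0
   P3   0   -2    0
   P4   0    4    0
   P5   0    0   -3
   P6   4    0    0
   P7  -2    0    0

Candidate y = [0, 0, 2, -3, 0, 0, 0, 0]; check y·C column-wise:
  col t0: 0·-4 + 2·0 + -3·0 + 0·4 + 0·-2 = 0
  col t1: 2·-3 + -3·-2 + 0·4 = 0
  col t2: 0·3 + 2·0 + -3·0 + 0·-3 = 0

y = (P0:0, P1:0, P2:2, P3:-3, P4:0, P5:0, P6:0, P7:0)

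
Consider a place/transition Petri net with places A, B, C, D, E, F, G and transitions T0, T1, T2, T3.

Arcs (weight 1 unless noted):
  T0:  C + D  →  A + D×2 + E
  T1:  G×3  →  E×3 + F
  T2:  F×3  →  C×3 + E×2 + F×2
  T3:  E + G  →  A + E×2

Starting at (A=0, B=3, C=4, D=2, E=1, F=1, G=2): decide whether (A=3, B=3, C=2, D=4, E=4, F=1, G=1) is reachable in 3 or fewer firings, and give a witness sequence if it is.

step 1: fire T0:  (A=0, B=3, C=4, D=2, E=1, F=1, G=2) → (A=1, B=3, C=3, D=3, E=2, F=1, G=2)
step 2: fire T0:  (A=1, B=3, C=3, D=3, E=2, F=1, G=2) → (A=2, B=3, C=2, D=4, E=3, F=1, G=2)
step 3: fire T3:  (A=2, B=3, C=2, D=4, E=3, F=1, G=2) → (A=3, B=3, C=2, D=4, E=4, F=1, G=1)

YES — reachable via ⟨T0, T0, T3⟩ (3 firings)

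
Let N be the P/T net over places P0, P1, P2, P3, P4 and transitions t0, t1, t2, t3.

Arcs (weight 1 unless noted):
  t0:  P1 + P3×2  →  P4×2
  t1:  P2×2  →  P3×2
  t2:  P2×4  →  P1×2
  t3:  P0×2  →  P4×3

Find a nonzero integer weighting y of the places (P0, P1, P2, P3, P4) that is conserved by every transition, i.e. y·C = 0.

y = (P0:3, P1:2, P2:1, P3:1, P4:2)

Incidence matrix C (rows=places, cols=transitions):
       t0   t1   t2   t3
   P0   0    0    0   -2
   P1  -1    0    2    0
   P2   0   -2   -4    0
   P3  -2    2    0    0
   P4   2    0    0    3

Candidate y = [3, 2, 1, 1, 2]; check y·C column-wise:
  col t0: 3·0 + 2·-1 + 1·0 + 1·-2 + 2·2 = 0
  col t1: 3·0 + 2·0 + 1·-2 + 1·2 + 2·0 = 0
  col t2: 3·0 + 2·2 + 1·-4 + 1·0 + 2·0 = 0
  col t3: 3·-2 + 2·0 + 1·0 + 1·0 + 2·3 = 0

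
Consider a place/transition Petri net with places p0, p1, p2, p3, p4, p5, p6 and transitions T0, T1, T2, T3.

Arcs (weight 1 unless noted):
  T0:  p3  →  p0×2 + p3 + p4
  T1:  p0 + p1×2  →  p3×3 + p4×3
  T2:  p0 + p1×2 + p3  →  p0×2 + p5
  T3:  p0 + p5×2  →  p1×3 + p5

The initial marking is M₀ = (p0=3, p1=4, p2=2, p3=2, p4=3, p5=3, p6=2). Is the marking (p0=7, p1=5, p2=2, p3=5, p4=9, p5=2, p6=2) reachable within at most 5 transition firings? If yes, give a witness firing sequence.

YES — reachable via ⟨T0, T0, T0, T1, T3⟩ (5 firings)

step 1: fire T0:  (p0=3, p1=4, p2=2, p3=2, p4=3, p5=3, p6=2) → (p0=5, p1=4, p2=2, p3=2, p4=4, p5=3, p6=2)
step 2: fire T0:  (p0=5, p1=4, p2=2, p3=2, p4=4, p5=3, p6=2) → (p0=7, p1=4, p2=2, p3=2, p4=5, p5=3, p6=2)
step 3: fire T0:  (p0=7, p1=4, p2=2, p3=2, p4=5, p5=3, p6=2) → (p0=9, p1=4, p2=2, p3=2, p4=6, p5=3, p6=2)
step 4: fire T1:  (p0=9, p1=4, p2=2, p3=2, p4=6, p5=3, p6=2) → (p0=8, p1=2, p2=2, p3=5, p4=9, p5=3, p6=2)
step 5: fire T3:  (p0=8, p1=2, p2=2, p3=5, p4=9, p5=3, p6=2) → (p0=7, p1=5, p2=2, p3=5, p4=9, p5=2, p6=2)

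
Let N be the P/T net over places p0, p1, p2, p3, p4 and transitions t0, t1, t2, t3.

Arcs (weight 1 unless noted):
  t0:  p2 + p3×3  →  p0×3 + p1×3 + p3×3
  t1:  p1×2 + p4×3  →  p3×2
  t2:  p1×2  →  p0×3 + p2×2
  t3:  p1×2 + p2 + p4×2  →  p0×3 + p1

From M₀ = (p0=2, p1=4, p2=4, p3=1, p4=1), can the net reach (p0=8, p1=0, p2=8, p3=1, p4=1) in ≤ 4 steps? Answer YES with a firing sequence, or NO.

step 1: fire t2:  (p0=2, p1=4, p2=4, p3=1, p4=1) → (p0=5, p1=2, p2=6, p3=1, p4=1)
step 2: fire t2:  (p0=5, p1=2, p2=6, p3=1, p4=1) → (p0=8, p1=0, p2=8, p3=1, p4=1)

YES — reachable via ⟨t2, t2⟩ (2 firings)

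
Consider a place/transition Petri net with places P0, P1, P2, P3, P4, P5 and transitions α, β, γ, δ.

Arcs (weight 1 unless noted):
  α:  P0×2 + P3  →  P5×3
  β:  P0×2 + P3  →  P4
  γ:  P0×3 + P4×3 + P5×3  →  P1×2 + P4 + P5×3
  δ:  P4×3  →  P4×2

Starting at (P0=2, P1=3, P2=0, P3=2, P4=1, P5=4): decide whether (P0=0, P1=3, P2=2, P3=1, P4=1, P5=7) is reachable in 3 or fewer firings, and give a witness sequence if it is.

NO — not reachable within 3 firings

depth 0: 1 marking
depth 1: 3 markings reached so far
depth 2: 3 markings reached so far
(frontier empty at depth 2; search complete)
target is not among the 3 markings reachable within 3 steps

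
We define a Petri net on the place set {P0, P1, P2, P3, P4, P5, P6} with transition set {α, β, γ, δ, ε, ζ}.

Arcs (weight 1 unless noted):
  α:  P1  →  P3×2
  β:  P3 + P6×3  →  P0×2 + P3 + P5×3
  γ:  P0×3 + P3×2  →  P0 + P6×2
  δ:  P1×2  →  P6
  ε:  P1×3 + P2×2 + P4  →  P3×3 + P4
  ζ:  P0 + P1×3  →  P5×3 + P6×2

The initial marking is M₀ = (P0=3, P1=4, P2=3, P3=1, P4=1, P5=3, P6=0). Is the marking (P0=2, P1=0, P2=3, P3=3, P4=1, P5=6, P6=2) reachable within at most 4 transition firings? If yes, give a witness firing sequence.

step 1: fire α:  (P0=3, P1=4, P2=3, P3=1, P4=1, P5=3, P6=0) → (P0=3, P1=3, P2=3, P3=3, P4=1, P5=3, P6=0)
step 2: fire ζ:  (P0=3, P1=3, P2=3, P3=3, P4=1, P5=3, P6=0) → (P0=2, P1=0, P2=3, P3=3, P4=1, P5=6, P6=2)

YES — reachable via ⟨α, ζ⟩ (2 firings)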